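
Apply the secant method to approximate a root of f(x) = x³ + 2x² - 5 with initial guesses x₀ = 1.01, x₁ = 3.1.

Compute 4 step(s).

f(x) = x³ + 2x² - 5
x₀ = 1.01, x₁ = 3.1

Secant formula: x_{n+1} = x_n - f(x_n)(x_n - x_{n-1})/(f(x_n) - f(x_{n-1}))

Iteration 1:
  f(1.010000) = -1.929499
  f(3.100000) = 44.011000
  x_2 = 3.100000 - 44.011000×(3.100000 - 1.010000)/(44.011000 - (-1.929499))
       = 1.097780
Iteration 2:
  f(3.100000) = 44.011000
  f(1.097780) = -1.266801
  x_3 = 1.097780 - (-1.266801)×(1.097780 - 3.100000)/(-1.266801 - 44.011000)
       = 1.153799
Iteration 3:
  f(1.097780) = -1.266801
  f(1.153799) = -0.801500
  x_4 = 1.153799 - (-0.801500)×(1.153799 - 1.097780)/(-0.801500 - (-1.266801))
       = 1.250294
Iteration 4:
  f(1.153799) = -0.801500
  f(1.250294) = 0.080970
  x_5 = 1.250294 - 0.080970×(1.250294 - 1.153799)/(0.080970 - (-0.801500))
       = 1.241440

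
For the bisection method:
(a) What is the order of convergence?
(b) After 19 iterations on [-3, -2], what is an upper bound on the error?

(a) Bisection has linear (order 1) convergence; the error is halved each step.

(b) Error bound = (b-a)/2^n = (-2 - (-3))/2^{19}
    = 1/2^{19}

(a) 1 (linear); (b) error ≤ 1.91e-06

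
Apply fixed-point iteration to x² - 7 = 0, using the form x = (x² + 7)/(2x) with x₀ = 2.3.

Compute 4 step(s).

Equation: x² - 7 = 0
Fixed-point form: x = (x² + 7)/(2x)
x₀ = 2.3

x_1 = g(2.300000) = 2.671739
x_2 = g(2.671739) = 2.645878
x_3 = g(2.645878) = 2.645751
x_4 = g(2.645751) = 2.645751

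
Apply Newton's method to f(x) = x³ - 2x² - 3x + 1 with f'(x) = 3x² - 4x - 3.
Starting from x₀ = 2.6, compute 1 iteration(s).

f(x) = x³ - 2x² - 3x + 1
f'(x) = 3x² - 4x - 3
x₀ = 2.6

Newton-Raphson formula: x_{n+1} = x_n - f(x_n)/f'(x_n)

Iteration 1:
  f(2.600000) = -2.744000
  f'(2.600000) = 6.880000
  x_1 = 2.600000 - (-2.744000)/6.880000 = 2.998837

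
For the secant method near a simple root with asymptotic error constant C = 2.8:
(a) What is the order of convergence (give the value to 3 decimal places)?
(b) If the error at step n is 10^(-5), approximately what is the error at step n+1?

(a) Secant method has superlinear convergence with order φ = (1+√5)/2 ≈ 1.618.
    This means |e_{n+1}| ≈ C|e_n|^1.618.

(b) With |e_n| = 10^(-5) and C = 2.8:
    |e_{n+1}| ≈ 2.8 × (10^(-5))^1.618 = 2.8 × 10^(-8.09)

(a) ≈ 1.618 (golden ratio); (b) |e_{n+1}| ≈ 2.275e-08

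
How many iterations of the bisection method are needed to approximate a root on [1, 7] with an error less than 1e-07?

We need (b-a)/2^n ≤ 1e-07
(7 - 1)/2^n ≤ 1e-07
6/2^n ≤ 1e-07
2^n ≥ 60000000
n ≥ log₂(60000000) = 25.84
n ≥ 26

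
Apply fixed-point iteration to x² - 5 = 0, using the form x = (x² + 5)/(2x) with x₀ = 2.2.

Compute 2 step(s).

Equation: x² - 5 = 0
Fixed-point form: x = (x² + 5)/(2x)
x₀ = 2.2

x_1 = g(2.200000) = 2.236364
x_2 = g(2.236364) = 2.236068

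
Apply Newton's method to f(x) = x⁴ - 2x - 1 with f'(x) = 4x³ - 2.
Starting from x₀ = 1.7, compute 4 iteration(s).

f(x) = x⁴ - 2x - 1
f'(x) = 4x³ - 2
x₀ = 1.7

Newton-Raphson formula: x_{n+1} = x_n - f(x_n)/f'(x_n)

Iteration 1:
  f(1.700000) = 3.952100
  f'(1.700000) = 17.652000
  x_1 = 1.700000 - 3.952100/17.652000 = 1.476110
Iteration 2:
  f(1.476110) = 0.795392
  f'(1.476110) = 10.865198
  x_2 = 1.476110 - 0.795392/10.865198 = 1.402905
Iteration 3:
  f(1.402905) = 0.067773
  f'(1.402905) = 9.044464
  x_3 = 1.402905 - 0.067773/9.044464 = 1.395412
Iteration 4:
  f(1.395412) = 0.000661
  f'(1.395412) = 8.868432
  x_4 = 1.395412 - 0.000661/8.868432 = 1.395337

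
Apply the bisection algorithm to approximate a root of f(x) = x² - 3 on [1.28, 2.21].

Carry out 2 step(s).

f(x) = x² - 3
Initial interval: [1.28, 2.21]

Iteration 1:
  c_1 = (1.280000 + 2.210000)/2 = 1.745000
  f(c_1) = f(1.745000) = 0.045025
  f(a) × f(c) < 0, new interval: [1.280000, 1.745000]
Iteration 2:
  c_2 = (1.280000 + 1.745000)/2 = 1.512500
  f(c_2) = f(1.512500) = -0.712344
  f(a) × f(c) ≥ 0, new interval: [1.512500, 1.745000]

After 2 iteration(s), the approximation is c_2 = 1.512500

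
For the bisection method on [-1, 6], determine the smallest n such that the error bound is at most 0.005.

We need (b-a)/2^n ≤ 0.005
(6 - (-1))/2^n ≤ 0.005
7/2^n ≤ 0.005
2^n ≥ 1400
n ≥ log₂(1400) = 10.45
n ≥ 11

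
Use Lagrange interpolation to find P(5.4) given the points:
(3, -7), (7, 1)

Lagrange interpolation formula:
P(x) = Σ yᵢ × Lᵢ(x)
where Lᵢ(x) = Π_{j≠i} (x - xⱼ)/(xᵢ - xⱼ)

L_0(5.4) = (5.4 - 7)/(3 - 7) = 0.400000
L_1(5.4) = (5.4 - 3)/(7 - 3) = 0.600000

P(5.4) = (-7)×L_0(5.4) + 1×L_1(5.4)
P(5.4) = -2.200000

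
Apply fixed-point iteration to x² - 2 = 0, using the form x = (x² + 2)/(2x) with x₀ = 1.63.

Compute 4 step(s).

Equation: x² - 2 = 0
Fixed-point form: x = (x² + 2)/(2x)
x₀ = 1.63

x_1 = g(1.630000) = 1.428497
x_2 = g(1.428497) = 1.414285
x_3 = g(1.414285) = 1.414214
x_4 = g(1.414214) = 1.414214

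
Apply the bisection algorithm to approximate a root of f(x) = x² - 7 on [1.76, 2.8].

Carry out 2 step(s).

f(x) = x² - 7
Initial interval: [1.76, 2.8]

Iteration 1:
  c_1 = (1.760000 + 2.800000)/2 = 2.280000
  f(c_1) = f(2.280000) = -1.801600
  f(a) × f(c) ≥ 0, new interval: [2.280000, 2.800000]
Iteration 2:
  c_2 = (2.280000 + 2.800000)/2 = 2.540000
  f(c_2) = f(2.540000) = -0.548400
  f(a) × f(c) ≥ 0, new interval: [2.540000, 2.800000]

After 2 iteration(s), the approximation is c_2 = 2.540000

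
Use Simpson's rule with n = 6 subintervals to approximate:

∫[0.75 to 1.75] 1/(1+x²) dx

f(x) = 1/(1+x²)
a = 0.75, b = 1.75, n = 6
h = (b - a)/n = 0.166667

Simpson's rule: (h/3)[f(x₀) + 4f(x₁) + 2f(x₂) + ... + f(xₙ)]

x_0 = 0.7500, f(x_0) = 0.640000, coefficient = 1
x_1 = 0.9167, f(x_1) = 0.543396, coefficient = 4
x_2 = 1.0833, f(x_2) = 0.460064, coefficient = 2
x_3 = 1.2500, f(x_3) = 0.390244, coefficient = 4
x_4 = 1.4167, f(x_4) = 0.332564, coefficient = 2
x_5 = 1.5833, f(x_5) = 0.285149, coefficient = 4
x_6 = 1.7500, f(x_6) = 0.246154, coefficient = 1

I ≈ (0.166667/3) × 7.346563 = 0.408142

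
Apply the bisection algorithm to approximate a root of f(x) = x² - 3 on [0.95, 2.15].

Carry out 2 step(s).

f(x) = x² - 3
Initial interval: [0.95, 2.15]

Iteration 1:
  c_1 = (0.950000 + 2.150000)/2 = 1.550000
  f(c_1) = f(1.550000) = -0.597500
  f(a) × f(c) ≥ 0, new interval: [1.550000, 2.150000]
Iteration 2:
  c_2 = (1.550000 + 2.150000)/2 = 1.850000
  f(c_2) = f(1.850000) = 0.422500
  f(a) × f(c) < 0, new interval: [1.550000, 1.850000]

After 2 iteration(s), the approximation is c_2 = 1.850000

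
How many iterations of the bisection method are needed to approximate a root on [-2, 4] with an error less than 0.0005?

We need (b-a)/2^n ≤ 0.0005
(4 - (-2))/2^n ≤ 0.0005
6/2^n ≤ 0.0005
2^n ≥ 12000
n ≥ log₂(12000) = 13.55
n ≥ 14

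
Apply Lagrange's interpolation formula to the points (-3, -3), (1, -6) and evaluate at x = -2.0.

Lagrange interpolation formula:
P(x) = Σ yᵢ × Lᵢ(x)
where Lᵢ(x) = Π_{j≠i} (x - xⱼ)/(xᵢ - xⱼ)

L_0(-2.0) = (-2.0 - 1)/(-3 - 1) = 0.750000
L_1(-2.0) = (-2.0 - (-3))/(1 - (-3)) = 0.250000

P(-2.0) = (-3)×L_0(-2.0) + (-6)×L_1(-2.0)
P(-2.0) = -3.750000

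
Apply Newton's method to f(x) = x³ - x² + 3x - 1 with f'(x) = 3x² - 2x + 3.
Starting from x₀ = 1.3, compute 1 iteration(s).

f(x) = x³ - x² + 3x - 1
f'(x) = 3x² - 2x + 3
x₀ = 1.3

Newton-Raphson formula: x_{n+1} = x_n - f(x_n)/f'(x_n)

Iteration 1:
  f(1.300000) = 3.407000
  f'(1.300000) = 5.470000
  x_1 = 1.300000 - 3.407000/5.470000 = 0.677148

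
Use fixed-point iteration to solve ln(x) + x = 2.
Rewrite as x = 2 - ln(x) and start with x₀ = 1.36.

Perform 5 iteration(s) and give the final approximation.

Equation: ln(x) + x = 2
Fixed-point form: x = 2 - ln(x)
x₀ = 1.36

x_1 = g(1.360000) = 1.692515
x_2 = g(1.692515) = 1.473784
x_3 = g(1.473784) = 1.612167
x_4 = g(1.612167) = 1.522421
x_5 = g(1.522421) = 1.579698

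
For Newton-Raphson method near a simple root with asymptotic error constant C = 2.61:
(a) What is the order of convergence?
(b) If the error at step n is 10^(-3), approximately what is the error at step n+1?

(a) Newton-Raphson has quadratic (order 2) convergence near simple roots.
    This means |e_{n+1}| ≈ C|e_n|².

(b) With |e_n| = 10^(-3) and C = 2.61:
    |e_{n+1}| ≈ 2.61 × (10^(-3))² = 2.61 × 10^(-6)

(a) 2 (quadratic); (b) |e_{n+1}| ≈ 2.610e-06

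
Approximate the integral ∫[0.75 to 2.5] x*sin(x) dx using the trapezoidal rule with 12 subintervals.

f(x) = x*sin(x)
a = 0.75, b = 2.5, n = 12
h = (b - a)/n = 0.145833

Trapezoidal rule: (h/2)[f(x₀) + 2f(x₁) + 2f(x₂) + ... + f(xₙ)]

x_0 = 0.7500, f(x_0) = 0.511229, coefficient = 1
x_1 = 0.8958, f(x_1) = 0.699404, coefficient = 2
x_2 = 1.0417, f(x_2) = 0.899215, coefficient = 2
x_3 = 1.1875, f(x_3) = 1.101331, coefficient = 2
x_4 = 1.3333, f(x_4) = 1.295917, coefficient = 2
x_5 = 1.4792, f(x_5) = 1.472961, coefficient = 2
x_6 = 1.6250, f(x_6) = 1.622613, coefficient = 2
x_7 = 1.7708, f(x_7) = 1.735522, coefficient = 2
x_8 = 1.9167, f(x_8) = 1.803163, coefficient = 2
x_9 = 2.0625, f(x_9) = 1.818155, coefficient = 2
x_10 = 2.2083, f(x_10) = 1.774538, coefficient = 2
x_11 = 2.3542, f(x_11) = 1.668019, coefficient = 2
x_12 = 2.5000, f(x_12) = 1.496180, coefficient = 1

I ≈ (0.145833/2) × 33.789089 = 2.463788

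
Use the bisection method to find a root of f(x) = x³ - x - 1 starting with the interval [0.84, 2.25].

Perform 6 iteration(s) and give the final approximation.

f(x) = x³ - x - 1
Initial interval: [0.84, 2.25]

Iteration 1:
  c_1 = (0.840000 + 2.250000)/2 = 1.545000
  f(c_1) = f(1.545000) = 1.142954
  f(a) × f(c) < 0, new interval: [0.840000, 1.545000]
Iteration 2:
  c_2 = (0.840000 + 1.545000)/2 = 1.192500
  f(c_2) = f(1.192500) = -0.496698
  f(a) × f(c) ≥ 0, new interval: [1.192500, 1.545000]
Iteration 3:
  c_3 = (1.192500 + 1.545000)/2 = 1.368750
  f(c_3) = f(1.368750) = 0.195571
  f(a) × f(c) < 0, new interval: [1.192500, 1.368750]
Iteration 4:
  c_4 = (1.192500 + 1.368750)/2 = 1.280625
  f(c_4) = f(1.280625) = -0.180399
  f(a) × f(c) ≥ 0, new interval: [1.280625, 1.368750]
Iteration 5:
  c_5 = (1.280625 + 1.368750)/2 = 1.324688
  f(c_5) = f(1.324688) = -0.000130
  f(a) × f(c) ≥ 0, new interval: [1.324688, 1.368750]
Iteration 6:
  c_6 = (1.324688 + 1.368750)/2 = 1.346719
  f(c_6) = f(1.346719) = 0.095760
  f(a) × f(c) < 0, new interval: [1.324688, 1.346719]

After 6 iteration(s), the approximation is c_6 = 1.346719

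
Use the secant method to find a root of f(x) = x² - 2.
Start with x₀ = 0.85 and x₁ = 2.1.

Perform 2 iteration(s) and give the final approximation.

f(x) = x² - 2
x₀ = 0.85, x₁ = 2.1

Secant formula: x_{n+1} = x_n - f(x_n)(x_n - x_{n-1})/(f(x_n) - f(x_{n-1}))

Iteration 1:
  f(0.850000) = -1.277500
  f(2.100000) = 2.410000
  x_2 = 2.100000 - 2.410000×(2.100000 - 0.850000)/(2.410000 - (-1.277500))
       = 1.283051
Iteration 2:
  f(2.100000) = 2.410000
  f(1.283051) = -0.353781
  x_3 = 1.283051 - (-0.353781)×(1.283051 - 2.100000)/(-0.353781 - 2.410000)
       = 1.387625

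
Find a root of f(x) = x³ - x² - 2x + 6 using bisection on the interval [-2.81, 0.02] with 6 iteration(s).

f(x) = x³ - x² - 2x + 6
Initial interval: [-2.81, 0.02]

Iteration 1:
  c_1 = (-2.810000 + 0.020000)/2 = -1.395000
  f(c_1) = f(-1.395000) = 4.129270
  f(a) × f(c) < 0, new interval: [-2.810000, -1.395000]
Iteration 2:
  c_2 = (-2.810000 + (-1.395000))/2 = -2.102500
  f(c_2) = f(-2.102500) = -3.509621
  f(a) × f(c) ≥ 0, new interval: [-2.102500, -1.395000]
Iteration 3:
  c_3 = (-2.102500 + (-1.395000))/2 = -1.748750
  f(c_3) = f(-1.748750) = 1.091475
  f(a) × f(c) < 0, new interval: [-2.102500, -1.748750]
Iteration 4:
  c_4 = (-2.102500 + (-1.748750))/2 = -1.925625
  f(c_4) = f(-1.925625) = -0.997060
  f(a) × f(c) ≥ 0, new interval: [-1.925625, -1.748750]
Iteration 5:
  c_5 = (-1.925625 + (-1.748750))/2 = -1.837188
  f(c_5) = f(-1.837188) = 0.098135
  f(a) × f(c) < 0, new interval: [-1.925625, -1.837188]
Iteration 6:
  c_6 = (-1.925625 + (-1.837188))/2 = -1.881406
  f(c_6) = f(-1.881406) = -0.436471
  f(a) × f(c) ≥ 0, new interval: [-1.881406, -1.837188]

After 6 iteration(s), the approximation is c_6 = -1.881406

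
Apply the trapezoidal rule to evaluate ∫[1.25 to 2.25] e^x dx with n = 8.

f(x) = e^x
a = 1.25, b = 2.25, n = 8
h = (b - a)/n = 0.125000

Trapezoidal rule: (h/2)[f(x₀) + 2f(x₁) + 2f(x₂) + ... + f(xₙ)]

x_0 = 1.2500, f(x_0) = 3.490343, coefficient = 1
x_1 = 1.3750, f(x_1) = 3.955077, coefficient = 2
x_2 = 1.5000, f(x_2) = 4.481689, coefficient = 2
x_3 = 1.6250, f(x_3) = 5.078419, coefficient = 2
x_4 = 1.7500, f(x_4) = 5.754603, coefficient = 2
x_5 = 1.8750, f(x_5) = 6.520819, coefficient = 2
x_6 = 2.0000, f(x_6) = 7.389056, coefficient = 2
x_7 = 2.1250, f(x_7) = 8.372897, coefficient = 2
x_8 = 2.2500, f(x_8) = 9.487736, coefficient = 1

I ≈ (0.125000/2) × 96.083199 = 6.005200
Exact value: 5.997393
Error: 0.007807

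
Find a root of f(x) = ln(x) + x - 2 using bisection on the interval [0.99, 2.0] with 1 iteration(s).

f(x) = ln(x) + x - 2
Initial interval: [0.99, 2.0]

Iteration 1:
  c_1 = (0.990000 + 2.000000)/2 = 1.495000
  f(c_1) = f(1.495000) = -0.102874
  f(a) × f(c) ≥ 0, new interval: [1.495000, 2.000000]

After 1 iteration(s), the approximation is c_1 = 1.495000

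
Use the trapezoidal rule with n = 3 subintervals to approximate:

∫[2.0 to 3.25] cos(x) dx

f(x) = cos(x)
a = 2.0, b = 3.25, n = 3
h = (b - a)/n = 0.416667

Trapezoidal rule: (h/2)[f(x₀) + 2f(x₁) + 2f(x₂) + ... + f(xₙ)]

x_0 = 2.0000, f(x_0) = -0.416147, coefficient = 1
x_1 = 2.4167, f(x_1) = -0.748549, coefficient = 2
x_2 = 2.8333, f(x_2) = -0.952863, coefficient = 2
x_3 = 3.2500, f(x_3) = -0.994130, coefficient = 1

I ≈ (0.416667/2) × -4.813100 = -1.002729
Exact value: -1.017493
Error: 0.014763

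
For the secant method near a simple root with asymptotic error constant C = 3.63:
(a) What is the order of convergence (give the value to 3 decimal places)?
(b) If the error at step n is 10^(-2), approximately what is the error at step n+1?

(a) Secant method has superlinear convergence with order φ = (1+√5)/2 ≈ 1.618.
    This means |e_{n+1}| ≈ C|e_n|^1.618.

(b) With |e_n| = 10^(-2) and C = 3.63:
    |e_{n+1}| ≈ 3.63 × (10^(-2))^1.618 = 3.63 × 10^(-3.24)

(a) ≈ 1.618 (golden ratio); (b) |e_{n+1}| ≈ 2.108e-03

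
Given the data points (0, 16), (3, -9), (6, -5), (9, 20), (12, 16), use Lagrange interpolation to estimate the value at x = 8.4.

Lagrange interpolation formula:
P(x) = Σ yᵢ × Lᵢ(x)
where Lᵢ(x) = Π_{j≠i} (x - xⱼ)/(xᵢ - xⱼ)

L_0(8.4) = (8.4 - 3)/(0 - 3) × (8.4 - 6)/(0 - 6) × (8.4 - 9)/(0 - 9) × (8.4 - 12)/(0 - 12) = 0.014400
L_1(8.4) = (8.4 - 0)/(3 - 0) × (8.4 - 6)/(3 - 6) × (8.4 - 9)/(3 - 9) × (8.4 - 12)/(3 - 12) = -0.089600
L_2(8.4) = (8.4 - 0)/(6 - 0) × (8.4 - 3)/(6 - 3) × (8.4 - 9)/(6 - 9) × (8.4 - 12)/(6 - 12) = 0.302400
L_3(8.4) = (8.4 - 0)/(9 - 0) × (8.4 - 3)/(9 - 3) × (8.4 - 6)/(9 - 6) × (8.4 - 12)/(9 - 12) = 0.806400
L_4(8.4) = (8.4 - 0)/(12 - 0) × (8.4 - 3)/(12 - 3) × (8.4 - 6)/(12 - 6) × (8.4 - 9)/(12 - 9) = -0.033600

P(8.4) = 16×L_0(8.4) + (-9)×L_1(8.4) + (-5)×L_2(8.4) + 20×L_3(8.4) + 16×L_4(8.4)
P(8.4) = 15.115200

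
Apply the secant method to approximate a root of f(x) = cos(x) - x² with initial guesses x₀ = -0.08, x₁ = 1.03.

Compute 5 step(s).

f(x) = cos(x) - x²
x₀ = -0.08, x₁ = 1.03

Secant formula: x_{n+1} = x_n - f(x_n)(x_n - x_{n-1})/(f(x_n) - f(x_{n-1}))

Iteration 1:
  f(-0.080000) = 0.990402
  f(1.030000) = -0.546081
  x_2 = 1.030000 - (-0.546081)×(1.030000 - (-0.080000))/(-0.546081 - 0.990402)
       = 0.635495
Iteration 2:
  f(1.030000) = -0.546081
  f(0.635495) = 0.400924
  x_3 = 0.635495 - 0.400924×(0.635495 - 1.030000)/(0.400924 - (-0.546081))
       = 0.802513
Iteration 3:
  f(0.635495) = 0.400924
  f(0.802513) = 0.050876
  x_4 = 0.802513 - 0.050876×(0.802513 - 0.635495)/(0.050876 - 0.400924)
       = 0.826787
Iteration 4:
  f(0.802513) = 0.050876
  f(0.826787) = -0.006333
  x_5 = 0.826787 - (-0.006333)×(0.826787 - 0.802513)/(-0.006333 - 0.050876)
       = 0.824100
Iteration 5:
  f(0.826787) = -0.006333
  f(0.824100) = 0.000078
  x_6 = 0.824100 - 0.000078×(0.824100 - 0.826787)/(0.000078 - (-0.006333))
       = 0.824132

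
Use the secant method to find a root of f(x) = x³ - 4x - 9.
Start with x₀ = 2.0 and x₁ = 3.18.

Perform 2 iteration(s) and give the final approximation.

f(x) = x³ - 4x - 9
x₀ = 2.0, x₁ = 3.18

Secant formula: x_{n+1} = x_n - f(x_n)(x_n - x_{n-1})/(f(x_n) - f(x_{n-1}))

Iteration 1:
  f(2.000000) = -9.000000
  f(3.180000) = 10.437432
  x_2 = 3.180000 - 10.437432×(3.180000 - 2.000000)/(10.437432 - (-9.000000))
       = 2.546368
Iteration 2:
  f(3.180000) = 10.437432
  f(2.546368) = -2.674840
  x_3 = 2.546368 - (-2.674840)×(2.546368 - 3.180000)/(-2.674840 - 10.437432)
       = 2.675626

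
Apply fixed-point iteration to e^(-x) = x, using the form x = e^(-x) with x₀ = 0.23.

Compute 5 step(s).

Equation: e^(-x) = x
Fixed-point form: x = e^(-x)
x₀ = 0.23

x_1 = g(0.230000) = 0.794534
x_2 = g(0.794534) = 0.451792
x_3 = g(0.451792) = 0.636487
x_4 = g(0.636487) = 0.529148
x_5 = g(0.529148) = 0.589107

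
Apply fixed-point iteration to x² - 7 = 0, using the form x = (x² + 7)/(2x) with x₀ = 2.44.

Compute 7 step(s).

Equation: x² - 7 = 0
Fixed-point form: x = (x² + 7)/(2x)
x₀ = 2.44

x_1 = g(2.440000) = 2.654426
x_2 = g(2.654426) = 2.645765
x_3 = g(2.645765) = 2.645751
x_4 = g(2.645751) = 2.645751
x_5 = g(2.645751) = 2.645751
x_6 = g(2.645751) = 2.645751
x_7 = g(2.645751) = 2.645751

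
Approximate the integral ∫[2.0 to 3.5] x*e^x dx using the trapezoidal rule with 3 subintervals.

f(x) = x*e^x
a = 2.0, b = 3.5, n = 3
h = (b - a)/n = 0.500000

Trapezoidal rule: (h/2)[f(x₀) + 2f(x₁) + 2f(x₂) + ... + f(xₙ)]

x_0 = 2.0000, f(x_0) = 14.778112, coefficient = 1
x_1 = 2.5000, f(x_1) = 30.456235, coefficient = 2
x_2 = 3.0000, f(x_2) = 60.256611, coefficient = 2
x_3 = 3.5000, f(x_3) = 115.904082, coefficient = 1

I ≈ (0.500000/2) × 312.107885 = 78.026971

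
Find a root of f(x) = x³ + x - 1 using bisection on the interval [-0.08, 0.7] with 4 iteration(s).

f(x) = x³ + x - 1
Initial interval: [-0.08, 0.7]

Iteration 1:
  c_1 = (-0.080000 + 0.700000)/2 = 0.310000
  f(c_1) = f(0.310000) = -0.660209
  f(a) × f(c) ≥ 0, new interval: [0.310000, 0.700000]
Iteration 2:
  c_2 = (0.310000 + 0.700000)/2 = 0.505000
  f(c_2) = f(0.505000) = -0.366212
  f(a) × f(c) ≥ 0, new interval: [0.505000, 0.700000]
Iteration 3:
  c_3 = (0.505000 + 0.700000)/2 = 0.602500
  f(c_3) = f(0.602500) = -0.178789
  f(a) × f(c) ≥ 0, new interval: [0.602500, 0.700000]
Iteration 4:
  c_4 = (0.602500 + 0.700000)/2 = 0.651250
  f(c_4) = f(0.651250) = -0.072538
  f(a) × f(c) ≥ 0, new interval: [0.651250, 0.700000]

After 4 iteration(s), the approximation is c_4 = 0.651250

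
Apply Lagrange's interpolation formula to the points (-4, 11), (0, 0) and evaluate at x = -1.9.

Lagrange interpolation formula:
P(x) = Σ yᵢ × Lᵢ(x)
where Lᵢ(x) = Π_{j≠i} (x - xⱼ)/(xᵢ - xⱼ)

L_0(-1.9) = (-1.9 - 0)/(-4 - 0) = 0.475000
L_1(-1.9) = (-1.9 - (-4))/(0 - (-4)) = 0.525000

P(-1.9) = 11×L_0(-1.9) + 0×L_1(-1.9)
P(-1.9) = 5.225000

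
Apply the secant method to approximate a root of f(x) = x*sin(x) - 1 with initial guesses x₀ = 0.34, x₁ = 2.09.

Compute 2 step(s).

f(x) = x*sin(x) - 1
x₀ = 0.34, x₁ = 2.09

Secant formula: x_{n+1} = x_n - f(x_n)(x_n - x_{n-1})/(f(x_n) - f(x_{n-1}))

Iteration 1:
  f(0.340000) = -0.886614
  f(2.090000) = 0.814568
  x_2 = 2.090000 - 0.814568×(2.090000 - 0.340000)/(0.814568 - (-0.886614))
       = 1.252057
Iteration 2:
  f(2.090000) = 0.814568
  f(1.252057) = 0.188992
  x_3 = 1.252057 - 0.188992×(1.252057 - 2.090000)/(0.188992 - 0.814568)
       = 0.998907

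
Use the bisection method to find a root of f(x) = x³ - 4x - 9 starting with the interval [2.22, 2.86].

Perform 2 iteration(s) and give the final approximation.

f(x) = x³ - 4x - 9
Initial interval: [2.22, 2.86]

Iteration 1:
  c_1 = (2.220000 + 2.860000)/2 = 2.540000
  f(c_1) = f(2.540000) = -2.772936
  f(a) × f(c) ≥ 0, new interval: [2.540000, 2.860000]
Iteration 2:
  c_2 = (2.540000 + 2.860000)/2 = 2.700000
  f(c_2) = f(2.700000) = -0.117000
  f(a) × f(c) ≥ 0, new interval: [2.700000, 2.860000]

After 2 iteration(s), the approximation is c_2 = 2.700000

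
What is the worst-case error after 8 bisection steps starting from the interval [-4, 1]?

Bisection error bound: |error| ≤ (b-a)/2^n
|error| ≤ (1 - (-4))/2^8 = 5/2^8
|error| ≤ 0.0195312500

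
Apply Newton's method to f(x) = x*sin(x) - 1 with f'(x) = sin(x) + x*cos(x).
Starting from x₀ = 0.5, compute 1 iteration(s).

f(x) = x*sin(x) - 1
f'(x) = sin(x) + x*cos(x)
x₀ = 0.5

Newton-Raphson formula: x_{n+1} = x_n - f(x_n)/f'(x_n)

Iteration 1:
  f(0.500000) = -0.760287
  f'(0.500000) = 0.918217
  x_1 = 0.500000 - (-0.760287)/0.918217 = 1.328004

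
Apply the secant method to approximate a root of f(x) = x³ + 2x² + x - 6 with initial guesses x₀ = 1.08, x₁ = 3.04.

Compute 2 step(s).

f(x) = x³ + 2x² + x - 6
x₀ = 1.08, x₁ = 3.04

Secant formula: x_{n+1} = x_n - f(x_n)(x_n - x_{n-1})/(f(x_n) - f(x_{n-1}))

Iteration 1:
  f(1.080000) = -1.327488
  f(3.040000) = 43.617664
  x_2 = 3.040000 - 43.617664×(3.040000 - 1.080000)/(43.617664 - (-1.327488))
       = 1.137890
Iteration 2:
  f(3.040000) = 43.617664
  f(1.137890) = -0.799190
  x_3 = 1.137890 - (-0.799190)×(1.137890 - 3.040000)/(-0.799190 - 43.617664)
       = 1.172115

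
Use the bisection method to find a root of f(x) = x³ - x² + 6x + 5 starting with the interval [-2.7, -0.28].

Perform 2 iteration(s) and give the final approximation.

f(x) = x³ - x² + 6x + 5
Initial interval: [-2.7, -0.28]

Iteration 1:
  c_1 = (-2.700000 + (-0.280000))/2 = -1.490000
  f(c_1) = f(-1.490000) = -9.468049
  f(a) × f(c) ≥ 0, new interval: [-1.490000, -0.280000]
Iteration 2:
  c_2 = (-1.490000 + (-0.280000))/2 = -0.885000
  f(c_2) = f(-0.885000) = -1.786379
  f(a) × f(c) ≥ 0, new interval: [-0.885000, -0.280000]

After 2 iteration(s), the approximation is c_2 = -0.885000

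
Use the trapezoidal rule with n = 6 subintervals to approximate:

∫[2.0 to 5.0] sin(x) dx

f(x) = sin(x)
a = 2.0, b = 5.0, n = 6
h = (b - a)/n = 0.500000

Trapezoidal rule: (h/2)[f(x₀) + 2f(x₁) + 2f(x₂) + ... + f(xₙ)]

x_0 = 2.0000, f(x_0) = 0.909297, coefficient = 1
x_1 = 2.5000, f(x_1) = 0.598472, coefficient = 2
x_2 = 3.0000, f(x_2) = 0.141120, coefficient = 2
x_3 = 3.5000, f(x_3) = -0.350783, coefficient = 2
x_4 = 4.0000, f(x_4) = -0.756802, coefficient = 2
x_5 = 4.5000, f(x_5) = -0.977530, coefficient = 2
x_6 = 5.0000, f(x_6) = -0.958924, coefficient = 1

I ≈ (0.500000/2) × -2.740674 = -0.685169
Exact value: -0.699809
Error: 0.014640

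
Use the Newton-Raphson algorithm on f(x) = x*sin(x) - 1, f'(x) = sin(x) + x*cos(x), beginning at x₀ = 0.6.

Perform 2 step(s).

f(x) = x*sin(x) - 1
f'(x) = sin(x) + x*cos(x)
x₀ = 0.6

Newton-Raphson formula: x_{n+1} = x_n - f(x_n)/f'(x_n)

Iteration 1:
  f(0.600000) = -0.661215
  f'(0.600000) = 1.059844
  x_1 = 0.600000 - (-0.661215)/1.059844 = 1.223879
Iteration 2:
  f(1.223879) = 0.150967
  f'(1.223879) = 1.356545
  x_2 = 1.223879 - 0.150967/1.356545 = 1.112591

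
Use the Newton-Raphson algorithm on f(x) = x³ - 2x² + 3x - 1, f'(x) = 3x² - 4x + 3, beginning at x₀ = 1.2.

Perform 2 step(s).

f(x) = x³ - 2x² + 3x - 1
f'(x) = 3x² - 4x + 3
x₀ = 1.2

Newton-Raphson formula: x_{n+1} = x_n - f(x_n)/f'(x_n)

Iteration 1:
  f(1.200000) = 1.448000
  f'(1.200000) = 2.520000
  x_1 = 1.200000 - 1.448000/2.520000 = 0.625397
Iteration 2:
  f(0.625397) = 0.338554
  f'(0.625397) = 1.671776
  x_2 = 0.625397 - 0.338554/1.671776 = 0.422885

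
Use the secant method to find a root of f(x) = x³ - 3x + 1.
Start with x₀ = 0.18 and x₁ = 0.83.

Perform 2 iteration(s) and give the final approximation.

f(x) = x³ - 3x + 1
x₀ = 0.18, x₁ = 0.83

Secant formula: x_{n+1} = x_n - f(x_n)(x_n - x_{n-1})/(f(x_n) - f(x_{n-1}))

Iteration 1:
  f(0.180000) = 0.465832
  f(0.830000) = -0.918213
  x_2 = 0.830000 - (-0.918213)×(0.830000 - 0.180000)/(-0.918213 - 0.465832)
       = 0.398772
Iteration 2:
  f(0.830000) = -0.918213
  f(0.398772) = -0.132905
  x_3 = 0.398772 - (-0.132905)×(0.398772 - 0.830000)/(-0.132905 - (-0.918213))
       = 0.325792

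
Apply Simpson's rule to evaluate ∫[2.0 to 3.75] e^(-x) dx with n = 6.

f(x) = e^(-x)
a = 2.0, b = 3.75, n = 6
h = (b - a)/n = 0.291667

Simpson's rule: (h/3)[f(x₀) + 4f(x₁) + 2f(x₂) + ... + f(xₙ)]

x_0 = 2.0000, f(x_0) = 0.135335, coefficient = 1
x_1 = 2.2917, f(x_1) = 0.101098, coefficient = 4
x_2 = 2.5833, f(x_2) = 0.075522, coefficient = 2
x_3 = 2.8750, f(x_3) = 0.056416, coefficient = 4
x_4 = 3.1667, f(x_4) = 0.042144, coefficient = 2
x_5 = 3.4583, f(x_5) = 0.031482, coefficient = 4
x_6 = 3.7500, f(x_6) = 0.023518, coefficient = 1

I ≈ (0.291667/3) × 1.150169 = 0.111822
Exact value: 0.111818
Error: 0.000004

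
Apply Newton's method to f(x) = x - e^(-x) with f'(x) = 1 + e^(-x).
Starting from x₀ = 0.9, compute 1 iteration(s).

f(x) = x - e^(-x)
f'(x) = 1 + e^(-x)
x₀ = 0.9

Newton-Raphson formula: x_{n+1} = x_n - f(x_n)/f'(x_n)

Iteration 1:
  f(0.900000) = 0.493430
  f'(0.900000) = 1.406570
  x_1 = 0.900000 - 0.493430/1.406570 = 0.549196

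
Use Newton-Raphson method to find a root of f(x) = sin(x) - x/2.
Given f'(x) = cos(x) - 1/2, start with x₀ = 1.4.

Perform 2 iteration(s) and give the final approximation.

f(x) = sin(x) - x/2
f'(x) = cos(x) - 1/2
x₀ = 1.4

Newton-Raphson formula: x_{n+1} = x_n - f(x_n)/f'(x_n)

Iteration 1:
  f(1.400000) = 0.285450
  f'(1.400000) = -0.330033
  x_1 = 1.400000 - 0.285450/(-0.330033) = 2.264913
Iteration 2:
  f(2.264913) = -0.363838
  f'(2.264913) = -1.139707
  x_2 = 2.264913 - (-0.363838)/(-1.139707) = 1.945675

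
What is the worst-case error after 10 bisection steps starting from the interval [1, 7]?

Bisection error bound: |error| ≤ (b-a)/2^n
|error| ≤ (7 - 1)/2^10 = 6/2^10
|error| ≤ 0.0058593750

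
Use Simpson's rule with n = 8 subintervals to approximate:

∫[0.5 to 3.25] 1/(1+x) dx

f(x) = 1/(1+x)
a = 0.5, b = 3.25, n = 8
h = (b - a)/n = 0.343750

Simpson's rule: (h/3)[f(x₀) + 4f(x₁) + 2f(x₂) + ... + f(xₙ)]

x_0 = 0.5000, f(x_0) = 0.666667, coefficient = 1
x_1 = 0.8438, f(x_1) = 0.542373, coefficient = 4
x_2 = 1.1875, f(x_2) = 0.457143, coefficient = 2
x_3 = 1.5312, f(x_3) = 0.395062, coefficient = 4
x_4 = 1.8750, f(x_4) = 0.347826, coefficient = 2
x_5 = 2.2188, f(x_5) = 0.310680, coefficient = 4
x_6 = 2.5625, f(x_6) = 0.280702, coefficient = 2
x_7 = 2.9062, f(x_7) = 0.256000, coefficient = 4
x_8 = 3.2500, f(x_8) = 0.235294, coefficient = 1

I ≈ (0.343750/3) × 9.089759 = 1.041535
Exact value: 1.041454
Error: 0.000081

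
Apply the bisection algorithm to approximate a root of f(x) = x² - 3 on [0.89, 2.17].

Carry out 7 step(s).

f(x) = x² - 3
Initial interval: [0.89, 2.17]

Iteration 1:
  c_1 = (0.890000 + 2.170000)/2 = 1.530000
  f(c_1) = f(1.530000) = -0.659100
  f(a) × f(c) ≥ 0, new interval: [1.530000, 2.170000]
Iteration 2:
  c_2 = (1.530000 + 2.170000)/2 = 1.850000
  f(c_2) = f(1.850000) = 0.422500
  f(a) × f(c) < 0, new interval: [1.530000, 1.850000]
Iteration 3:
  c_3 = (1.530000 + 1.850000)/2 = 1.690000
  f(c_3) = f(1.690000) = -0.143900
  f(a) × f(c) ≥ 0, new interval: [1.690000, 1.850000]
Iteration 4:
  c_4 = (1.690000 + 1.850000)/2 = 1.770000
  f(c_4) = f(1.770000) = 0.132900
  f(a) × f(c) < 0, new interval: [1.690000, 1.770000]
Iteration 5:
  c_5 = (1.690000 + 1.770000)/2 = 1.730000
  f(c_5) = f(1.730000) = -0.007100
  f(a) × f(c) ≥ 0, new interval: [1.730000, 1.770000]
Iteration 6:
  c_6 = (1.730000 + 1.770000)/2 = 1.750000
  f(c_6) = f(1.750000) = 0.062500
  f(a) × f(c) < 0, new interval: [1.730000, 1.750000]
Iteration 7:
  c_7 = (1.730000 + 1.750000)/2 = 1.740000
  f(c_7) = f(1.740000) = 0.027600
  f(a) × f(c) < 0, new interval: [1.730000, 1.740000]

After 7 iteration(s), the approximation is c_7 = 1.740000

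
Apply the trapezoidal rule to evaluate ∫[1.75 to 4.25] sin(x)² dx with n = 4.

f(x) = sin(x)²
a = 1.75, b = 4.25, n = 4
h = (b - a)/n = 0.625000

Trapezoidal rule: (h/2)[f(x₀) + 2f(x₁) + 2f(x₂) + ... + f(xₙ)]

x_0 = 1.7500, f(x_0) = 0.968228, coefficient = 1
x_1 = 2.3750, f(x_1) = 0.481199, coefficient = 2
x_2 = 3.0000, f(x_2) = 0.019915, coefficient = 2
x_3 = 3.6250, f(x_3) = 0.216038, coefficient = 2
x_4 = 4.2500, f(x_4) = 0.801006, coefficient = 1

I ≈ (0.625000/2) × 3.203538 = 1.001106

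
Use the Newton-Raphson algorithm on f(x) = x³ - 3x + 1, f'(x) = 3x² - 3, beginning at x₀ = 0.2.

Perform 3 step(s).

f(x) = x³ - 3x + 1
f'(x) = 3x² - 3
x₀ = 0.2

Newton-Raphson formula: x_{n+1} = x_n - f(x_n)/f'(x_n)

Iteration 1:
  f(0.200000) = 0.408000
  f'(0.200000) = -2.880000
  x_1 = 0.200000 - 0.408000/(-2.880000) = 0.341667
Iteration 2:
  f(0.341667) = 0.014885
  f'(0.341667) = -2.649792
  x_2 = 0.341667 - 0.014885/(-2.649792) = 0.347284
Iteration 3:
  f(0.347284) = 0.000033
  f'(0.347284) = -2.638181
  x_3 = 0.347284 - 0.000033/(-2.638181) = 0.347296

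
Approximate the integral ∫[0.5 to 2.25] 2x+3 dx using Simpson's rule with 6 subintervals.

f(x) = 2x+3
a = 0.5, b = 2.25, n = 6
h = (b - a)/n = 0.291667

Simpson's rule: (h/3)[f(x₀) + 4f(x₁) + 2f(x₂) + ... + f(xₙ)]

x_0 = 0.5000, f(x_0) = 4.000000, coefficient = 1
x_1 = 0.7917, f(x_1) = 4.583333, coefficient = 4
x_2 = 1.0833, f(x_2) = 5.166667, coefficient = 2
x_3 = 1.3750, f(x_3) = 5.750000, coefficient = 4
x_4 = 1.6667, f(x_4) = 6.333333, coefficient = 2
x_5 = 1.9583, f(x_5) = 6.916667, coefficient = 4
x_6 = 2.2500, f(x_6) = 7.500000, coefficient = 1

I ≈ (0.291667/3) × 103.500000 = 10.062500
Exact value: 10.062500
Error: 0.000000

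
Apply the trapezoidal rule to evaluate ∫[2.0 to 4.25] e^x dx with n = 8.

f(x) = e^x
a = 2.0, b = 4.25, n = 8
h = (b - a)/n = 0.281250

Trapezoidal rule: (h/2)[f(x₀) + 2f(x₁) + 2f(x₂) + ... + f(xₙ)]

x_0 = 2.0000, f(x_0) = 7.389056, coefficient = 1
x_1 = 2.2812, f(x_1) = 9.788909, coefficient = 2
x_2 = 2.5625, f(x_2) = 12.968197, coefficient = 2
x_3 = 2.8438, f(x_3) = 17.180070, coefficient = 2
x_4 = 3.1250, f(x_4) = 22.759895, coefficient = 2
x_5 = 3.4062, f(x_5) = 30.151962, coefficient = 2
x_6 = 3.6875, f(x_6) = 39.944860, coefficient = 2
x_7 = 3.9688, f(x_7) = 52.918342, coefficient = 2
x_8 = 4.2500, f(x_8) = 70.105412, coefficient = 1

I ≈ (0.281250/2) × 448.918938 = 63.129226
Exact value: 62.716356
Error: 0.412869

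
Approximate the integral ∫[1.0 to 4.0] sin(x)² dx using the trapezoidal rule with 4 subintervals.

f(x) = sin(x)²
a = 1.0, b = 4.0, n = 4
h = (b - a)/n = 0.750000

Trapezoidal rule: (h/2)[f(x₀) + 2f(x₁) + 2f(x₂) + ... + f(xₙ)]

x_0 = 1.0000, f(x_0) = 0.708073, coefficient = 1
x_1 = 1.7500, f(x_1) = 0.968228, coefficient = 2
x_2 = 2.5000, f(x_2) = 0.358169, coefficient = 2
x_3 = 3.2500, f(x_3) = 0.011706, coefficient = 2
x_4 = 4.0000, f(x_4) = 0.572750, coefficient = 1

I ≈ (0.750000/2) × 3.957030 = 1.483886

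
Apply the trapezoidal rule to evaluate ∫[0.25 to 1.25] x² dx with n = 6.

f(x) = x²
a = 0.25, b = 1.25, n = 6
h = (b - a)/n = 0.166667

Trapezoidal rule: (h/2)[f(x₀) + 2f(x₁) + 2f(x₂) + ... + f(xₙ)]

x_0 = 0.2500, f(x_0) = 0.062500, coefficient = 1
x_1 = 0.4167, f(x_1) = 0.173611, coefficient = 2
x_2 = 0.5833, f(x_2) = 0.340278, coefficient = 2
x_3 = 0.7500, f(x_3) = 0.562500, coefficient = 2
x_4 = 0.9167, f(x_4) = 0.840278, coefficient = 2
x_5 = 1.0833, f(x_5) = 1.173611, coefficient = 2
x_6 = 1.2500, f(x_6) = 1.562500, coefficient = 1

I ≈ (0.166667/2) × 7.805556 = 0.650463
Exact value: 0.645833
Error: 0.004630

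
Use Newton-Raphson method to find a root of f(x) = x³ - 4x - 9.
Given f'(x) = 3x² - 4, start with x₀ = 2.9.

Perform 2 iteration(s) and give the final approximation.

f(x) = x³ - 4x - 9
f'(x) = 3x² - 4
x₀ = 2.9

Newton-Raphson formula: x_{n+1} = x_n - f(x_n)/f'(x_n)

Iteration 1:
  f(2.900000) = 3.789000
  f'(2.900000) = 21.230000
  x_1 = 2.900000 - 3.789000/21.230000 = 2.721526
Iteration 2:
  f(2.721526) = 0.271435
  f'(2.721526) = 18.220114
  x_2 = 2.721526 - 0.271435/18.220114 = 2.706629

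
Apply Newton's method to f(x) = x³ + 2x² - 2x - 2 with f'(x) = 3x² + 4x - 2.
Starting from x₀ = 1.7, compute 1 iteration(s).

f(x) = x³ + 2x² - 2x - 2
f'(x) = 3x² + 4x - 2
x₀ = 1.7

Newton-Raphson formula: x_{n+1} = x_n - f(x_n)/f'(x_n)

Iteration 1:
  f(1.700000) = 5.293000
  f'(1.700000) = 13.470000
  x_1 = 1.700000 - 5.293000/13.470000 = 1.307053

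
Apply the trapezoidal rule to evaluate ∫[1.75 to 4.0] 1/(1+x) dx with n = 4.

f(x) = 1/(1+x)
a = 1.75, b = 4.0, n = 4
h = (b - a)/n = 0.562500

Trapezoidal rule: (h/2)[f(x₀) + 2f(x₁) + 2f(x₂) + ... + f(xₙ)]

x_0 = 1.7500, f(x_0) = 0.363636, coefficient = 1
x_1 = 2.3125, f(x_1) = 0.301887, coefficient = 2
x_2 = 2.8750, f(x_2) = 0.258065, coefficient = 2
x_3 = 3.4375, f(x_3) = 0.225352, coefficient = 2
x_4 = 4.0000, f(x_4) = 0.200000, coefficient = 1

I ≈ (0.562500/2) × 2.134243 = 0.600256
Exact value: 0.597837
Error: 0.002419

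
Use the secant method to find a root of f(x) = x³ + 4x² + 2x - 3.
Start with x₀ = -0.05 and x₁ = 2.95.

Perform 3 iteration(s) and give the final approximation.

f(x) = x³ + 4x² + 2x - 3
x₀ = -0.05, x₁ = 2.95

Secant formula: x_{n+1} = x_n - f(x_n)(x_n - x_{n-1})/(f(x_n) - f(x_{n-1}))

Iteration 1:
  f(-0.050000) = -3.090125
  f(2.950000) = 63.382375
  x_2 = 2.950000 - 63.382375×(2.950000 - (-0.050000))/(63.382375 - (-3.090125))
       = 0.089462
Iteration 2:
  f(2.950000) = 63.382375
  f(0.089462) = -2.788347
  x_3 = 0.089462 - (-2.788347)×(0.089462 - 2.950000)/(-2.788347 - 63.382375)
       = 0.210001
Iteration 3:
  f(0.089462) = -2.788347
  f(0.210001) = -2.394335
  x_4 = 0.210001 - (-2.394335)×(0.210001 - 0.089462)/(-2.394335 - (-2.788347))
       = 0.942495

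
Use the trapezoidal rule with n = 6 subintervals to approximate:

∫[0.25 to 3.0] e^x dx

f(x) = e^x
a = 0.25, b = 3.0, n = 6
h = (b - a)/n = 0.458333

Trapezoidal rule: (h/2)[f(x₀) + 2f(x₁) + 2f(x₂) + ... + f(xₙ)]

x_0 = 0.2500, f(x_0) = 1.284025, coefficient = 1
x_1 = 0.7083, f(x_1) = 2.030604, coefficient = 2
x_2 = 1.1667, f(x_2) = 3.211271, coefficient = 2
x_3 = 1.6250, f(x_3) = 5.078419, coefficient = 2
x_4 = 2.0833, f(x_4) = 8.031195, coefficient = 2
x_5 = 2.5417, f(x_5) = 12.700821, coefficient = 2
x_6 = 3.0000, f(x_6) = 20.085537, coefficient = 1

I ≈ (0.458333/2) × 83.474182 = 19.129500
Exact value: 18.801512
Error: 0.327989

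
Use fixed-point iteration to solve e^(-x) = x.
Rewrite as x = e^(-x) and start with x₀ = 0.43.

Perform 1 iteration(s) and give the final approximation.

Equation: e^(-x) = x
Fixed-point form: x = e^(-x)
x₀ = 0.43

x_1 = g(0.430000) = 0.650509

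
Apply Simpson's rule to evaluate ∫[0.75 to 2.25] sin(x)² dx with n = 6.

f(x) = sin(x)²
a = 0.75, b = 2.25, n = 6
h = (b - a)/n = 0.250000

Simpson's rule: (h/3)[f(x₀) + 4f(x₁) + 2f(x₂) + ... + f(xₙ)]

x_0 = 0.7500, f(x_0) = 0.464631, coefficient = 1
x_1 = 1.0000, f(x_1) = 0.708073, coefficient = 4
x_2 = 1.2500, f(x_2) = 0.900572, coefficient = 2
x_3 = 1.5000, f(x_3) = 0.994996, coefficient = 4
x_4 = 1.7500, f(x_4) = 0.968228, coefficient = 2
x_5 = 2.0000, f(x_5) = 0.826822, coefficient = 4
x_6 = 2.2500, f(x_6) = 0.605398, coefficient = 1

I ≈ (0.250000/3) × 14.927196 = 1.243933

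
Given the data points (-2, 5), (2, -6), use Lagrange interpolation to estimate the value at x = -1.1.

Lagrange interpolation formula:
P(x) = Σ yᵢ × Lᵢ(x)
where Lᵢ(x) = Π_{j≠i} (x - xⱼ)/(xᵢ - xⱼ)

L_0(-1.1) = (-1.1 - 2)/(-2 - 2) = 0.775000
L_1(-1.1) = (-1.1 - (-2))/(2 - (-2)) = 0.225000

P(-1.1) = 5×L_0(-1.1) + (-6)×L_1(-1.1)
P(-1.1) = 2.525000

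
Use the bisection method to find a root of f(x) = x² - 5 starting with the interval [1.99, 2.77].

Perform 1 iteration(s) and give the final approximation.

f(x) = x² - 5
Initial interval: [1.99, 2.77]

Iteration 1:
  c_1 = (1.990000 + 2.770000)/2 = 2.380000
  f(c_1) = f(2.380000) = 0.664400
  f(a) × f(c) < 0, new interval: [1.990000, 2.380000]

After 1 iteration(s), the approximation is c_1 = 2.380000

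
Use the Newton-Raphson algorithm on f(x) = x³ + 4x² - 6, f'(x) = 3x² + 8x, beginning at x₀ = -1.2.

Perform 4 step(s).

f(x) = x³ + 4x² - 6
f'(x) = 3x² + 8x
x₀ = -1.2

Newton-Raphson formula: x_{n+1} = x_n - f(x_n)/f'(x_n)

Iteration 1:
  f(-1.200000) = -1.968000
  f'(-1.200000) = -5.280000
  x_1 = -1.200000 - (-1.968000)/(-5.280000) = -1.572727
Iteration 2:
  f(-1.572727) = 0.003789
  f'(-1.572727) = -5.161405
  x_2 = -1.572727 - 0.003789/(-5.161405) = -1.571993
Iteration 3:
  f(-1.571993) = 0.000000
  f'(-1.571993) = -5.162458
  x_3 = -1.571993 - 0.000000/(-5.162458) = -1.571993
Iteration 4:
  f(-1.571993) = 0.000000
  f'(-1.571993) = -5.162458
  x_4 = -1.571993 - 0.000000/(-5.162458) = -1.571993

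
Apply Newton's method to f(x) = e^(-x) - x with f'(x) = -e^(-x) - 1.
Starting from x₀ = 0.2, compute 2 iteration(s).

f(x) = e^(-x) - x
f'(x) = -e^(-x) - 1
x₀ = 0.2

Newton-Raphson formula: x_{n+1} = x_n - f(x_n)/f'(x_n)

Iteration 1:
  f(0.200000) = 0.618731
  f'(0.200000) = -1.818731
  x_1 = 0.200000 - 0.618731/(-1.818731) = 0.540199
Iteration 2:
  f(0.540199) = 0.042433
  f'(0.540199) = -1.582632
  x_2 = 0.540199 - 0.042433/(-1.582632) = 0.567011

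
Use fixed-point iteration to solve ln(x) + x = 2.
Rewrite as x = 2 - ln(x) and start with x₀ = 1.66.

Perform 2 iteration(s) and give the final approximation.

Equation: ln(x) + x = 2
Fixed-point form: x = 2 - ln(x)
x₀ = 1.66

x_1 = g(1.660000) = 1.493182
x_2 = g(1.493182) = 1.599090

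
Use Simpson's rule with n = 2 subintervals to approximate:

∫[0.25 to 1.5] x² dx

f(x) = x²
a = 0.25, b = 1.5, n = 2
h = (b - a)/n = 0.625000

Simpson's rule: (h/3)[f(x₀) + 4f(x₁) + 2f(x₂) + ... + f(xₙ)]

x_0 = 0.2500, f(x_0) = 0.062500, coefficient = 1
x_1 = 0.8750, f(x_1) = 0.765625, coefficient = 4
x_2 = 1.5000, f(x_2) = 2.250000, coefficient = 1

I ≈ (0.625000/3) × 5.375000 = 1.119792
Exact value: 1.119792
Error: 0.000000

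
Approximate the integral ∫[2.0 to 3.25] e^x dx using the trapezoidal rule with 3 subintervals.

f(x) = e^x
a = 2.0, b = 3.25, n = 3
h = (b - a)/n = 0.416667

Trapezoidal rule: (h/2)[f(x₀) + 2f(x₁) + 2f(x₂) + ... + f(xₙ)]

x_0 = 2.0000, f(x_0) = 7.389056, coefficient = 1
x_1 = 2.4167, f(x_1) = 11.208436, coefficient = 2
x_2 = 2.8333, f(x_2) = 17.002040, coefficient = 2
x_3 = 3.2500, f(x_3) = 25.790340, coefficient = 1

I ≈ (0.416667/2) × 89.600347 = 18.666739
Exact value: 18.401284
Error: 0.265455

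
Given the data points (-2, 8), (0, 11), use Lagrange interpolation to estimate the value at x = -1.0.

Lagrange interpolation formula:
P(x) = Σ yᵢ × Lᵢ(x)
where Lᵢ(x) = Π_{j≠i} (x - xⱼ)/(xᵢ - xⱼ)

L_0(-1.0) = (-1.0 - 0)/(-2 - 0) = 0.500000
L_1(-1.0) = (-1.0 - (-2))/(0 - (-2)) = 0.500000

P(-1.0) = 8×L_0(-1.0) + 11×L_1(-1.0)
P(-1.0) = 9.500000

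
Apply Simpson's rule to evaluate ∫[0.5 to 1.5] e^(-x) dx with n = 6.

f(x) = e^(-x)
a = 0.5, b = 1.5, n = 6
h = (b - a)/n = 0.166667

Simpson's rule: (h/3)[f(x₀) + 4f(x₁) + 2f(x₂) + ... + f(xₙ)]

x_0 = 0.5000, f(x_0) = 0.606531, coefficient = 1
x_1 = 0.6667, f(x_1) = 0.513417, coefficient = 4
x_2 = 0.8333, f(x_2) = 0.434598, coefficient = 2
x_3 = 1.0000, f(x_3) = 0.367879, coefficient = 4
x_4 = 1.1667, f(x_4) = 0.311403, coefficient = 2
x_5 = 1.3333, f(x_5) = 0.263597, coefficient = 4
x_6 = 1.5000, f(x_6) = 0.223130, coefficient = 1

I ≈ (0.166667/3) × 6.901238 = 0.383402
Exact value: 0.383400
Error: 0.000002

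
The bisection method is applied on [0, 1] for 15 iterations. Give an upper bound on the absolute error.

Bisection error bound: |error| ≤ (b-a)/2^n
|error| ≤ (1 - 0)/2^15 = 1/2^15
|error| ≤ 0.0000305176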